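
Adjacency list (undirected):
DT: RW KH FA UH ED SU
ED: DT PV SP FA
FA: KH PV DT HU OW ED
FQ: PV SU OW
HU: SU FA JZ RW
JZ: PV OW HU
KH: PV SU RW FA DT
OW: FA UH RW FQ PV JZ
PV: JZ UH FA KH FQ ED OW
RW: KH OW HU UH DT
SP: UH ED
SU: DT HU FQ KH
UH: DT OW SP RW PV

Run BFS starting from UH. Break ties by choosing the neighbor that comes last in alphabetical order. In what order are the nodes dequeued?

Visit UH; enqueue SP, RW, PV, OW, DT → queue [SP, RW, PV, OW, DT]
Visit SP; enqueue ED → queue [RW, PV, OW, DT, ED]
Visit RW; enqueue KH, HU → queue [PV, OW, DT, ED, KH, HU]
Visit PV; enqueue JZ, FQ, FA → queue [OW, DT, ED, KH, HU, JZ, FQ, FA]
Visit OW → queue [DT, ED, KH, HU, JZ, FQ, FA]
Visit DT; enqueue SU → queue [ED, KH, HU, JZ, FQ, FA, SU]
Visit ED → queue [KH, HU, JZ, FQ, FA, SU]
Visit KH → queue [HU, JZ, FQ, FA, SU]
Visit HU → queue [JZ, FQ, FA, SU]
Visit JZ → queue [FQ, FA, SU]
Visit FQ → queue [FA, SU]
Visit FA → queue [SU]
Visit SU → queue []

UH, SP, RW, PV, OW, DT, ED, KH, HU, JZ, FQ, FA, SU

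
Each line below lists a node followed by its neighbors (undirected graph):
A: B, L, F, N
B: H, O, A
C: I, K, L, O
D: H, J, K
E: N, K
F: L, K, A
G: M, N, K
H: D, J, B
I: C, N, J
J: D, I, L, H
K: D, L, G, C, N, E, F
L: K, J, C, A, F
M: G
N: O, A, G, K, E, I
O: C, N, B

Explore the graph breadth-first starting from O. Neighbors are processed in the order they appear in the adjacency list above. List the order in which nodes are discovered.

Visit O; enqueue C, N, B → queue [C, N, B]
Visit C; enqueue I, K, L → queue [N, B, I, K, L]
Visit N; enqueue A, G, E → queue [B, I, K, L, A, G, E]
Visit B; enqueue H → queue [I, K, L, A, G, E, H]
Visit I; enqueue J → queue [K, L, A, G, E, H, J]
Visit K; enqueue D, F → queue [L, A, G, E, H, J, D, F]
Visit L → queue [A, G, E, H, J, D, F]
Visit A → queue [G, E, H, J, D, F]
Visit G; enqueue M → queue [E, H, J, D, F, M]
Visit E → queue [H, J, D, F, M]
Visit H → queue [J, D, F, M]
Visit J → queue [D, F, M]
Visit D → queue [F, M]
Visit F → queue [M]
Visit M → queue []

O C N B I K L A G E H J D F M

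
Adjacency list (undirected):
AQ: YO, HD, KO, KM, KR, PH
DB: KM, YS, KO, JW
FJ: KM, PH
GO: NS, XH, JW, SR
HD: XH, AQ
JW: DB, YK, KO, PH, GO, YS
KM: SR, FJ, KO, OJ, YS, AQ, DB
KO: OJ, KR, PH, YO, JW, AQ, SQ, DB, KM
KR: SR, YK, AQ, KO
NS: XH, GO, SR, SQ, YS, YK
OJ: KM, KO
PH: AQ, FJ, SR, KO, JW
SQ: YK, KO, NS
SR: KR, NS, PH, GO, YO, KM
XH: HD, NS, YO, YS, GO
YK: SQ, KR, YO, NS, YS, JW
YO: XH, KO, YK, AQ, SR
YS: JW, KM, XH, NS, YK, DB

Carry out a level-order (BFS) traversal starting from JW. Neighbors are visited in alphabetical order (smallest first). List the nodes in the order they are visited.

Visit JW; enqueue DB, GO, KO, PH, YK, YS → queue [DB, GO, KO, PH, YK, YS]
Visit DB; enqueue KM → queue [GO, KO, PH, YK, YS, KM]
Visit GO; enqueue NS, SR, XH → queue [KO, PH, YK, YS, KM, NS, SR, XH]
Visit KO; enqueue AQ, KR, OJ, SQ, YO → queue [PH, YK, YS, KM, NS, SR, XH, AQ, KR, OJ, SQ, YO]
Visit PH; enqueue FJ → queue [YK, YS, KM, NS, SR, XH, AQ, KR, OJ, SQ, YO, FJ]
Visit YK → queue [YS, KM, NS, SR, XH, AQ, KR, OJ, SQ, YO, FJ]
Visit YS → queue [KM, NS, SR, XH, AQ, KR, OJ, SQ, YO, FJ]
Visit KM → queue [NS, SR, XH, AQ, KR, OJ, SQ, YO, FJ]
Visit NS → queue [SR, XH, AQ, KR, OJ, SQ, YO, FJ]
Visit SR → queue [XH, AQ, KR, OJ, SQ, YO, FJ]
Visit XH; enqueue HD → queue [AQ, KR, OJ, SQ, YO, FJ, HD]
Visit AQ → queue [KR, OJ, SQ, YO, FJ, HD]
Visit KR → queue [OJ, SQ, YO, FJ, HD]
Visit OJ → queue [SQ, YO, FJ, HD]
Visit SQ → queue [YO, FJ, HD]
Visit YO → queue [FJ, HD]
Visit FJ → queue [HD]
Visit HD → queue []

JW → DB → GO → KO → PH → YK → YS → KM → NS → SR → XH → AQ → KR → OJ → SQ → YO → FJ → HD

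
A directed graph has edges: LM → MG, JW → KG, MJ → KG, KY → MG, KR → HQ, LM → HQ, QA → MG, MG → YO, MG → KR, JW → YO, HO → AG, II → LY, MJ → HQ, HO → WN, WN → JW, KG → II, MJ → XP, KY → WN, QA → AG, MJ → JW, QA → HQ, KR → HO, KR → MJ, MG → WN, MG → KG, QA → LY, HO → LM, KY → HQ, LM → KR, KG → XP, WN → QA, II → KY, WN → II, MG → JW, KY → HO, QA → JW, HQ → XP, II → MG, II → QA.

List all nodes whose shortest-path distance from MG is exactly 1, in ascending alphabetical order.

JW, KG, KR, WN, YO

Level 0: MG
Level 1: JW, KG, KR, WN, YO
Level 2: HO, HQ, II, MJ, QA, XP
Level 3: AG, KY, LM, LY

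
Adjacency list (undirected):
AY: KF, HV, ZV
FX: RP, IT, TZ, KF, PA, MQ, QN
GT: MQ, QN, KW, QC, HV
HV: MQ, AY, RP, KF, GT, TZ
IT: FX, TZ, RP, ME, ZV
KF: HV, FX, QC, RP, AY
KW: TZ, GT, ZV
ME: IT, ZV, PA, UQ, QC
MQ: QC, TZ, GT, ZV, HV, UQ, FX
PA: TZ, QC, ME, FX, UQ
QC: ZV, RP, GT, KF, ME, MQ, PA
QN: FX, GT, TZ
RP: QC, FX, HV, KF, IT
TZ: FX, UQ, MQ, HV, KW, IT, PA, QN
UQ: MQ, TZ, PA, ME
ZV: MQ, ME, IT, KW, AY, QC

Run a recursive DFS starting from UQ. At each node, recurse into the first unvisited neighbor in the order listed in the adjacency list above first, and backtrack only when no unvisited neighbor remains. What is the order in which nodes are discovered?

UQ, MQ, QC, ZV, ME, IT, FX, RP, HV, AY, KF, GT, QN, TZ, KW, PA

Visit UQ
UQ → MQ
MQ → QC
QC → ZV
ZV → ME
ME → IT
IT → FX
FX → RP
RP → HV
HV → AY
AY → KF
HV → GT
GT → QN
QN → TZ
TZ → KW
TZ → PA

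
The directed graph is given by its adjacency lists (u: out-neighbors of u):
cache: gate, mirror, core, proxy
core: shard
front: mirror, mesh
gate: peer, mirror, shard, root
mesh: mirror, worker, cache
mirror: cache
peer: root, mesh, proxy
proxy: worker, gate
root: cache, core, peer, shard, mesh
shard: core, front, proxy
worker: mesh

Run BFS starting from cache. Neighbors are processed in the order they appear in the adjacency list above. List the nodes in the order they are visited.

cache, gate, mirror, core, proxy, peer, shard, root, worker, mesh, front

Visit cache; enqueue gate, mirror, core, proxy → queue [gate, mirror, core, proxy]
Visit gate; enqueue peer, shard, root → queue [mirror, core, proxy, peer, shard, root]
Visit mirror → queue [core, proxy, peer, shard, root]
Visit core → queue [proxy, peer, shard, root]
Visit proxy; enqueue worker → queue [peer, shard, root, worker]
Visit peer; enqueue mesh → queue [shard, root, worker, mesh]
Visit shard; enqueue front → queue [root, worker, mesh, front]
Visit root → queue [worker, mesh, front]
Visit worker → queue [mesh, front]
Visit mesh → queue [front]
Visit front → queue []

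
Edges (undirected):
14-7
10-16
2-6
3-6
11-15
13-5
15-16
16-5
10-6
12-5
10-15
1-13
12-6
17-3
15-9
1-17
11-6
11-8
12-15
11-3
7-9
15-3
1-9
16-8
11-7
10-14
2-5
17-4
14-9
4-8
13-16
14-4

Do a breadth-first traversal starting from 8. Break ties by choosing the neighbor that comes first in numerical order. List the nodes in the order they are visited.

Visit 8; enqueue 4, 11, 16 → queue [4, 11, 16]
Visit 4; enqueue 14, 17 → queue [11, 16, 14, 17]
Visit 11; enqueue 3, 6, 7, 15 → queue [16, 14, 17, 3, 6, 7, 15]
Visit 16; enqueue 5, 10, 13 → queue [14, 17, 3, 6, 7, 15, 5, 10, 13]
Visit 14; enqueue 9 → queue [17, 3, 6, 7, 15, 5, 10, 13, 9]
Visit 17; enqueue 1 → queue [3, 6, 7, 15, 5, 10, 13, 9, 1]
Visit 3 → queue [6, 7, 15, 5, 10, 13, 9, 1]
Visit 6; enqueue 2, 12 → queue [7, 15, 5, 10, 13, 9, 1, 2, 12]
Visit 7 → queue [15, 5, 10, 13, 9, 1, 2, 12]
Visit 15 → queue [5, 10, 13, 9, 1, 2, 12]
Visit 5 → queue [10, 13, 9, 1, 2, 12]
Visit 10 → queue [13, 9, 1, 2, 12]
Visit 13 → queue [9, 1, 2, 12]
Visit 9 → queue [1, 2, 12]
Visit 1 → queue [2, 12]
Visit 2 → queue [12]
Visit 12 → queue []

8 -> 4 -> 11 -> 16 -> 14 -> 17 -> 3 -> 6 -> 7 -> 15 -> 5 -> 10 -> 13 -> 9 -> 1 -> 2 -> 12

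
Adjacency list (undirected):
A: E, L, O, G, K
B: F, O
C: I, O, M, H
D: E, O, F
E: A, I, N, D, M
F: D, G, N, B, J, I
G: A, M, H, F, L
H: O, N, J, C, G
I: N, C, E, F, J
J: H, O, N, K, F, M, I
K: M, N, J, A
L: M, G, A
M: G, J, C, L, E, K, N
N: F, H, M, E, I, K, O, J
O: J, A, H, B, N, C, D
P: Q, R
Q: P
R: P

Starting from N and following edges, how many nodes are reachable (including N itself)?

15

BFS from N visits: N, E, F, H, I, J, K, M, O, A, D, B, G, C, L
Reachable nodes: 15 of 18 total.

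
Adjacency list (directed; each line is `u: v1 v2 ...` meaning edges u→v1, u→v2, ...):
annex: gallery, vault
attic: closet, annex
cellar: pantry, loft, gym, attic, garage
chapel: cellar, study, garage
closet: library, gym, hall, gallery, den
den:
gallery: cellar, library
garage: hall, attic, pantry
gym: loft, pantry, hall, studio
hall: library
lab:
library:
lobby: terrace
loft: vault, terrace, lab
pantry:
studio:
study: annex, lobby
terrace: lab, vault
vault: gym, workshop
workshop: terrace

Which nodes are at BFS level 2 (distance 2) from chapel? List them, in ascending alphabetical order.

annex, attic, gym, hall, lobby, loft, pantry

Level 0: chapel
Level 1: cellar, garage, study
Level 2: annex, attic, gym, hall, lobby, loft, pantry
Level 3: closet, gallery, lab, library, studio, terrace, vault
Level 4: den, workshop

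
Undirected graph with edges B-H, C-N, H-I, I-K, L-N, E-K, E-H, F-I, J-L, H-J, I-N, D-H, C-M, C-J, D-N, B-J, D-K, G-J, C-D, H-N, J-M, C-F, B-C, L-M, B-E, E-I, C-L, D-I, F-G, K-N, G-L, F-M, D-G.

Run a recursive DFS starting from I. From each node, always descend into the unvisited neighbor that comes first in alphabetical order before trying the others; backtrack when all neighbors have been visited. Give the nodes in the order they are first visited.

Visit I
I → D
D → C
C → B
B → E
E → H
H → J
J → G
G → F
F → M
M → L
L → N
N → K

I, D, C, B, E, H, J, G, F, M, L, N, K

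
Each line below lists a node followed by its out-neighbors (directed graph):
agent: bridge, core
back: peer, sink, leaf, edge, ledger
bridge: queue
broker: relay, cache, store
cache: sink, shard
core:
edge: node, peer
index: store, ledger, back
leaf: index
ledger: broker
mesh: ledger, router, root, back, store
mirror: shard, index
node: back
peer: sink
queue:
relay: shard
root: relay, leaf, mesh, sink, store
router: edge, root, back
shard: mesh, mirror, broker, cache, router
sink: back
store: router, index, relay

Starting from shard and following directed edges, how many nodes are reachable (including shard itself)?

BFS from shard visits: shard, broker, cache, mesh, mirror, router, relay, store, sink, back, ledger, root, index, edge, leaf, peer, node
Reachable nodes: 17 of 21 total.

17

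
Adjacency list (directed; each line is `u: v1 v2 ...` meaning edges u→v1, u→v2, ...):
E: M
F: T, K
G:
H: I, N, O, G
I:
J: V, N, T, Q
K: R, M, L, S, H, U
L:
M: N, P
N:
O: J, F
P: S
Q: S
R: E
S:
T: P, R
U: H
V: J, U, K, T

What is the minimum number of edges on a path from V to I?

3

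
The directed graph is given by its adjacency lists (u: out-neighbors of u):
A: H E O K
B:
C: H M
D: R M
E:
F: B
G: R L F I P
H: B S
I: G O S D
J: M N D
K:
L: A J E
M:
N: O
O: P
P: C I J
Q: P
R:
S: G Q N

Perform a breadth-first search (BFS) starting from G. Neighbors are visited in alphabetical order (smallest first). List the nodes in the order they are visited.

G F I L P R B D O S A E J C M N Q H K

Visit G; enqueue F, I, L, P, R → queue [F, I, L, P, R]
Visit F; enqueue B → queue [I, L, P, R, B]
Visit I; enqueue D, O, S → queue [L, P, R, B, D, O, S]
Visit L; enqueue A, E, J → queue [P, R, B, D, O, S, A, E, J]
Visit P; enqueue C → queue [R, B, D, O, S, A, E, J, C]
Visit R → queue [B, D, O, S, A, E, J, C]
Visit B → queue [D, O, S, A, E, J, C]
Visit D; enqueue M → queue [O, S, A, E, J, C, M]
Visit O → queue [S, A, E, J, C, M]
Visit S; enqueue N, Q → queue [A, E, J, C, M, N, Q]
Visit A; enqueue H, K → queue [E, J, C, M, N, Q, H, K]
Visit E → queue [J, C, M, N, Q, H, K]
Visit J → queue [C, M, N, Q, H, K]
Visit C → queue [M, N, Q, H, K]
Visit M → queue [N, Q, H, K]
Visit N → queue [Q, H, K]
Visit Q → queue [H, K]
Visit H → queue [K]
Visit K → queue []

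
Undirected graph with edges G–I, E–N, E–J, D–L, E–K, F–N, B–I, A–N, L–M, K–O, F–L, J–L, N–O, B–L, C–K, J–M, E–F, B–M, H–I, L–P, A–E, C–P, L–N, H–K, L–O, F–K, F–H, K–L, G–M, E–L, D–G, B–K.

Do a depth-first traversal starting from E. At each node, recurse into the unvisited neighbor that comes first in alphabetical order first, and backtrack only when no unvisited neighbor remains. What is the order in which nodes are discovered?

E → A → N → F → H → I → B → K → C → P → L → D → G → M → J → O

Visit E
E → A
A → N
N → F
F → H
H → I
I → B
B → K
K → C
C → P
P → L
L → D
D → G
G → M
M → J
L → O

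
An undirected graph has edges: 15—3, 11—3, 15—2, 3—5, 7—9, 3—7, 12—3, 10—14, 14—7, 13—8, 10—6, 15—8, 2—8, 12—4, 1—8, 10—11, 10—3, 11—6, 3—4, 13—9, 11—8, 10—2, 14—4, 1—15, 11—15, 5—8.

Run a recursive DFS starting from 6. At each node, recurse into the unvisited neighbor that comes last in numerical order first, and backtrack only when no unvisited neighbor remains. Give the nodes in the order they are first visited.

Visit 6
6 → 11
11 → 15
15 → 8
8 → 13
13 → 9
9 → 7
7 → 14
14 → 10
10 → 3
3 → 12
12 → 4
3 → 5
10 → 2
8 → 1

6, 11, 15, 8, 13, 9, 7, 14, 10, 3, 12, 4, 5, 2, 1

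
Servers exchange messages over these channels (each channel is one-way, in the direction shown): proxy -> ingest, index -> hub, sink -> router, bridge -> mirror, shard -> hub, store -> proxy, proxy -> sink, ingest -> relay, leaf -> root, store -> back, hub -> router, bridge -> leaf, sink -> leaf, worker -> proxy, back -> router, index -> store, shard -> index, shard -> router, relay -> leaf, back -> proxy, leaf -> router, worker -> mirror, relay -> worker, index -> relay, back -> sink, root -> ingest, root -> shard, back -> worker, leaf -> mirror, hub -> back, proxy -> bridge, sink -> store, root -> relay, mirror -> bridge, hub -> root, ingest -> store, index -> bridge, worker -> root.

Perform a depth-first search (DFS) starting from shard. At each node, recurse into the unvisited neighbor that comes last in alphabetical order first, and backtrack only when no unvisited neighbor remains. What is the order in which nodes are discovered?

shard router index store proxy sink leaf root relay worker mirror bridge ingest back hub

Visit shard
shard → router
shard → index
index → store
store → proxy
proxy → sink
sink → leaf
leaf → root
root → relay
relay → worker
worker → mirror
mirror → bridge
root → ingest
store → back
index → hub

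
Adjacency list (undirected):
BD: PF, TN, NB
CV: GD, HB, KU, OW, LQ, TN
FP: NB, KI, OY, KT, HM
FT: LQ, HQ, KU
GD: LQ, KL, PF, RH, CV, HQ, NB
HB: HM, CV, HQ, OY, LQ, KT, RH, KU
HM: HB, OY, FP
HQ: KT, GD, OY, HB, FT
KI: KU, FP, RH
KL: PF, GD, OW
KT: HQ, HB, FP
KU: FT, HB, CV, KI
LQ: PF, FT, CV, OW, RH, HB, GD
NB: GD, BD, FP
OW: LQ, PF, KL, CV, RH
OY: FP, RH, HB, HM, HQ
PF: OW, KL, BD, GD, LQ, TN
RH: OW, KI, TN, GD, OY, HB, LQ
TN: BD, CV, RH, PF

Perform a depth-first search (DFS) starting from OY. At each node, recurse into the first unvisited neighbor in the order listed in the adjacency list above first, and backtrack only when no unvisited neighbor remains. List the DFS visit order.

Visit OY
OY → FP
FP → NB
NB → GD
GD → LQ
LQ → PF
PF → OW
OW → KL
OW → CV
CV → HB
HB → HM
HB → HQ
HQ → KT
HQ → FT
FT → KU
KU → KI
KI → RH
RH → TN
TN → BD

OY FP NB GD LQ PF OW KL CV HB HM HQ KT FT KU KI RH TN BD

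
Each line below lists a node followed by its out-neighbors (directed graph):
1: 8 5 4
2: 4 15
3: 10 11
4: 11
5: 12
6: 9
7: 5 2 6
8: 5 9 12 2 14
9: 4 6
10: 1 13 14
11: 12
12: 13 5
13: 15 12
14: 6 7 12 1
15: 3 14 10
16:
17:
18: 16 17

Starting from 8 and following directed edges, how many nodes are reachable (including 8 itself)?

BFS from 8 visits: 8, 2, 5, 9, 12, 14, 4, 15, 6, 13, 1, 7, 11, 3, 10
Reachable nodes: 15 of 18 total.

15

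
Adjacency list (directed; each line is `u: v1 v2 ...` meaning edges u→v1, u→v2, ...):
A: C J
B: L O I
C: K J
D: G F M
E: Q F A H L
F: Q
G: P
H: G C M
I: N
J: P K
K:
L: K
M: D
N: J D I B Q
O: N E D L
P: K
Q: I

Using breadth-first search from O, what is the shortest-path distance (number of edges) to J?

Level 0: O
Level 1: D, E, L, N
Level 2: A, B, F, G, H, I, J, K, M, Q
Level 3: C, P
J first appears at level 2.

2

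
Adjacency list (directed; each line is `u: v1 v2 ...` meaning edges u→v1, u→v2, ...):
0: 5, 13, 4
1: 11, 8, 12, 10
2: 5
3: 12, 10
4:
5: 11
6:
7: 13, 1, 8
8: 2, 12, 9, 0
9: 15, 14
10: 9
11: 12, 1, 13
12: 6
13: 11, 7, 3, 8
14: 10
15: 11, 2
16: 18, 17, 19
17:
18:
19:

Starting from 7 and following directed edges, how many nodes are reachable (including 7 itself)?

BFS from 7 visits: 7, 13, 1, 8, 11, 3, 12, 10, 2, 9, 0, 6, 5, 15, 14, 4
Reachable nodes: 16 of 20 total.

16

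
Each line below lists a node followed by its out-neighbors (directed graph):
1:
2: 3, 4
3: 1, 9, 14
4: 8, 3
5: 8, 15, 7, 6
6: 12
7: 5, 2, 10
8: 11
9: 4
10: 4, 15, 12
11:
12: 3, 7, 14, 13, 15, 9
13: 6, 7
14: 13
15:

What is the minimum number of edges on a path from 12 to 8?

Level 0: 12
Level 1: 3, 7, 9, 13, 14, 15
Level 2: 1, 2, 4, 5, 6, 10
Level 3: 8
Level 4: 11
8 first appears at level 3.

3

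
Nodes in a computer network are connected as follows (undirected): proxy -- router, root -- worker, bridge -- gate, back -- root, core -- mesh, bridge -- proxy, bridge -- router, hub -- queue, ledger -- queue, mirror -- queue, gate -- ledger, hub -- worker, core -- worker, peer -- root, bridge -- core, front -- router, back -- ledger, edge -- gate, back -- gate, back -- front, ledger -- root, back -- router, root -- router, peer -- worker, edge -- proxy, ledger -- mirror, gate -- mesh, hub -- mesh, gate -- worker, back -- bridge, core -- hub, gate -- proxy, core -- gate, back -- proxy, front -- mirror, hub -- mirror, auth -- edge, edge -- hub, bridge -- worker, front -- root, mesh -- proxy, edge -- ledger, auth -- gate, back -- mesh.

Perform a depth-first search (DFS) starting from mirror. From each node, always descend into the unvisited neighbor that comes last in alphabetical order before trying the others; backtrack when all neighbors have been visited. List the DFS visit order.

Visit mirror
mirror → queue
queue → ledger
ledger → root
root → worker
worker → peer
worker → hub
hub → mesh
mesh → proxy
proxy → router
router → front
front → back
back → gate
gate → edge
edge → auth
gate → core
core → bridge

mirror, queue, ledger, root, worker, peer, hub, mesh, proxy, router, front, back, gate, edge, auth, core, bridge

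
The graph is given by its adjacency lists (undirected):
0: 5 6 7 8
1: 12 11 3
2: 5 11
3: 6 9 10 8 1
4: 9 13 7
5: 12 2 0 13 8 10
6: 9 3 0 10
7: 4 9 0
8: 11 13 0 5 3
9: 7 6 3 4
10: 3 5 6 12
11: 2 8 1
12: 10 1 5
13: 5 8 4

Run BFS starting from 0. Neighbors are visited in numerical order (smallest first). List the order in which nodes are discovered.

0 -> 5 -> 6 -> 7 -> 8 -> 2 -> 10 -> 12 -> 13 -> 3 -> 9 -> 4 -> 11 -> 1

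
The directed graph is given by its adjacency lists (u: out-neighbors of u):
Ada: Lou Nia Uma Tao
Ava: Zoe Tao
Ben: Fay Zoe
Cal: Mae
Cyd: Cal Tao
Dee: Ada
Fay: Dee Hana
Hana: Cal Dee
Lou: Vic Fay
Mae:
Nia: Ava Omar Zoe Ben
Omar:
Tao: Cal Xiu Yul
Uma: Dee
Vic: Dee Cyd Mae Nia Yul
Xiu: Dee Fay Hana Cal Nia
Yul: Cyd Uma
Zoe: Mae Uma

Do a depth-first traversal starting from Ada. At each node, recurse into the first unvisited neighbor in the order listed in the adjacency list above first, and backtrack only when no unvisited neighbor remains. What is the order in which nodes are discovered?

Visit Ada
Ada → Lou
Lou → Vic
Vic → Dee
Vic → Cyd
Cyd → Cal
Cal → Mae
Cyd → Tao
Tao → Xiu
Xiu → Fay
Fay → Hana
Xiu → Nia
Nia → Ava
Ava → Zoe
Zoe → Uma
Nia → Omar
Nia → Ben
Tao → Yul

Ada, Lou, Vic, Dee, Cyd, Cal, Mae, Tao, Xiu, Fay, Hana, Nia, Ava, Zoe, Uma, Omar, Ben, Yul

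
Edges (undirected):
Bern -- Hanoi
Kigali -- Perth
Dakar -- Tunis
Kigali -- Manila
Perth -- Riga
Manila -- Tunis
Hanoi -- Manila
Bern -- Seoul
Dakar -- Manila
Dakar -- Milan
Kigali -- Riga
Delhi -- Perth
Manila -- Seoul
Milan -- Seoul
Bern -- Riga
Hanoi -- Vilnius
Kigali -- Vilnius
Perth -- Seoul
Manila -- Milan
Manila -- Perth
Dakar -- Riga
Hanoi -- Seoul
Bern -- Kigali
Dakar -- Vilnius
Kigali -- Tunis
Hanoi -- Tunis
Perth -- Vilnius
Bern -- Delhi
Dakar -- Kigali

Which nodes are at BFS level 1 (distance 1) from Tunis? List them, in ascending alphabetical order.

Level 0: Tunis
Level 1: Dakar, Hanoi, Kigali, Manila
Level 2: Bern, Milan, Perth, Riga, Seoul, Vilnius
Level 3: Delhi

Dakar, Hanoi, Kigali, Manila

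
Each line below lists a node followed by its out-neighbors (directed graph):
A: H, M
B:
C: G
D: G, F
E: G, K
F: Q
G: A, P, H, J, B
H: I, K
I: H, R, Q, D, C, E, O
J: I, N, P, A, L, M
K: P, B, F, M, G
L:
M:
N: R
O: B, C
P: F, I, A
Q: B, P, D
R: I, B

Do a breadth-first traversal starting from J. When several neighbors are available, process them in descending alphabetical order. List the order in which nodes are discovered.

Visit J; enqueue P, N, M, L, I, A → queue [P, N, M, L, I, A]
Visit P; enqueue F → queue [N, M, L, I, A, F]
Visit N; enqueue R → queue [M, L, I, A, F, R]
Visit M → queue [L, I, A, F, R]
Visit L → queue [I, A, F, R]
Visit I; enqueue Q, O, H, E, D, C → queue [A, F, R, Q, O, H, E, D, C]
Visit A → queue [F, R, Q, O, H, E, D, C]
Visit F → queue [R, Q, O, H, E, D, C]
Visit R; enqueue B → queue [Q, O, H, E, D, C, B]
Visit Q → queue [O, H, E, D, C, B]
Visit O → queue [H, E, D, C, B]
Visit H; enqueue K → queue [E, D, C, B, K]
Visit E; enqueue G → queue [D, C, B, K, G]
Visit D → queue [C, B, K, G]
Visit C → queue [B, K, G]
Visit B → queue [K, G]
Visit K → queue [G]
Visit G → queue []

J, P, N, M, L, I, A, F, R, Q, O, H, E, D, C, B, K, G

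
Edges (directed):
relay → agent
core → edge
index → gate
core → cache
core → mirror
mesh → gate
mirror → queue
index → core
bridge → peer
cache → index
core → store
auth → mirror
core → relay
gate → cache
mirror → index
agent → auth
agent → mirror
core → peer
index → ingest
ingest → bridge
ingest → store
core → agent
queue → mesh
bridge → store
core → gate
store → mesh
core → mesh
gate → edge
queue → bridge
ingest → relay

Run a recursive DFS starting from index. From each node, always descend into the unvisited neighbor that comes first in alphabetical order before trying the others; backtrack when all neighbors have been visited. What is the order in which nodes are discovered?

index, core, agent, auth, mirror, queue, bridge, peer, store, mesh, gate, cache, edge, relay, ingest

Visit index
index → core
core → agent
agent → auth
auth → mirror
mirror → queue
queue → bridge
bridge → peer
bridge → store
store → mesh
mesh → gate
gate → cache
gate → edge
core → relay
index → ingest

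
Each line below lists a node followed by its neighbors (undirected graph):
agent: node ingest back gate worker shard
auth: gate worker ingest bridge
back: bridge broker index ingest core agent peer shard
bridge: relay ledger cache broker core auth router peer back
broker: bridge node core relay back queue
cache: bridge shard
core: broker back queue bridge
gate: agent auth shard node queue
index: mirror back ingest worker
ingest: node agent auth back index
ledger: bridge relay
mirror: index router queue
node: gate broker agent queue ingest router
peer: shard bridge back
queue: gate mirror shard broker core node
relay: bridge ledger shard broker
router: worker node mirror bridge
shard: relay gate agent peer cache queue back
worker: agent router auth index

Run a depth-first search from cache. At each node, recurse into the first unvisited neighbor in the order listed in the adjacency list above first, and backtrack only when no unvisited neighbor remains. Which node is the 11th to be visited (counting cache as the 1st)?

back

Visit cache
cache → bridge
bridge → relay
relay → ledger
relay → shard
shard → gate
gate → agent
agent → node
node → broker
broker → core
core → back
back → index
index → mirror
mirror → router
router → worker
worker → auth
auth → ingest
mirror → queue
back → peer

Visit order: cache, bridge, relay, ledger, shard, gate, agent, node, broker, core, back, index, mirror, router, worker, auth, ingest, queue, peer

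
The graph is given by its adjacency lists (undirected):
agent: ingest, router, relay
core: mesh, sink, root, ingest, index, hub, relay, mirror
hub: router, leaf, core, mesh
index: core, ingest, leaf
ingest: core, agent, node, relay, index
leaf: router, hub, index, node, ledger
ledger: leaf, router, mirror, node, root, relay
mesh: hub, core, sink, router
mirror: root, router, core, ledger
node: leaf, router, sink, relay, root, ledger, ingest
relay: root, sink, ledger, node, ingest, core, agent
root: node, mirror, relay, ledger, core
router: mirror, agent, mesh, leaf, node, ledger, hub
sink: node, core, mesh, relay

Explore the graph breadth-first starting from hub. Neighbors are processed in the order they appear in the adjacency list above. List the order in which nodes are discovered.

hub, router, leaf, core, mesh, mirror, agent, node, ledger, index, sink, root, ingest, relay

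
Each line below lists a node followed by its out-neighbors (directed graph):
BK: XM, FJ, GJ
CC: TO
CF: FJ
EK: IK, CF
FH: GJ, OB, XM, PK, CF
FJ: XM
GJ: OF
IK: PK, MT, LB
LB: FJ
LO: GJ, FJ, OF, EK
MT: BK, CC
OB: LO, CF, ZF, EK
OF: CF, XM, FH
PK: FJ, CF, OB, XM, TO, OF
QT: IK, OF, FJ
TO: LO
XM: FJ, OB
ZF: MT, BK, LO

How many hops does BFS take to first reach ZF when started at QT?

Level 0: QT
Level 1: FJ, IK, OF
Level 2: CF, FH, LB, MT, PK, XM
Level 3: BK, CC, GJ, OB, TO
Level 4: EK, LO, ZF
ZF first appears at level 4.

4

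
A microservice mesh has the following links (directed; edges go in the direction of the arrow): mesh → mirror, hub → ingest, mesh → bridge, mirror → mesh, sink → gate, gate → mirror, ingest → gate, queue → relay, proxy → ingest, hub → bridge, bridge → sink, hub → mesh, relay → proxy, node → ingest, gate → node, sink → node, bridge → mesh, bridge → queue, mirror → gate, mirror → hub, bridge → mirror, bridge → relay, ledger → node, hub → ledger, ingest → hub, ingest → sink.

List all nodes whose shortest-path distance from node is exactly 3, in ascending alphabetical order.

bridge, ledger, mesh, mirror

Level 0: node
Level 1: ingest
Level 2: gate, hub, sink
Level 3: bridge, ledger, mesh, mirror
Level 4: queue, relay
Level 5: proxy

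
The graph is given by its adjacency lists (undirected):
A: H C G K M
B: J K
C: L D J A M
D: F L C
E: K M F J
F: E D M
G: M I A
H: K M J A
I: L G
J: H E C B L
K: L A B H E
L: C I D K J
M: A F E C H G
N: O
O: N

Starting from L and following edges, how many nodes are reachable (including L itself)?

BFS from L visits: L, K, J, I, D, C, H, E, B, A, G, F, M
Reachable nodes: 13 of 15 total.

13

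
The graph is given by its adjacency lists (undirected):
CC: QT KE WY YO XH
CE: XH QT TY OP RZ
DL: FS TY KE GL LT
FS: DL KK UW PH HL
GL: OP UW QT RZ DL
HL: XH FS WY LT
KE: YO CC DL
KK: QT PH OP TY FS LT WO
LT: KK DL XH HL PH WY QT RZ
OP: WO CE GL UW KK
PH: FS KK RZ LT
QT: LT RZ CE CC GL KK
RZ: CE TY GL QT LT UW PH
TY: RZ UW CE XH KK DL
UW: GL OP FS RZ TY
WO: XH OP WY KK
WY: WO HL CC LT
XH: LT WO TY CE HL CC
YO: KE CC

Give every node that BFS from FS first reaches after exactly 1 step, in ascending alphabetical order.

DL, HL, KK, PH, UW

Level 0: FS
Level 1: DL, HL, KK, PH, UW
Level 2: GL, KE, LT, OP, QT, RZ, TY, WO, WY, XH
Level 3: CC, CE, YO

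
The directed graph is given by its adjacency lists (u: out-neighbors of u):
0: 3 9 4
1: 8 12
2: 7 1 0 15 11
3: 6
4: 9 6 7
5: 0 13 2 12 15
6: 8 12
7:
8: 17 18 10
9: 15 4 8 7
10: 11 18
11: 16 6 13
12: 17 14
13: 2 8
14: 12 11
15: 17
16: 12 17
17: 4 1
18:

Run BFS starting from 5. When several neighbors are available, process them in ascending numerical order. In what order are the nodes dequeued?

5, 0, 2, 12, 13, 15, 3, 4, 9, 1, 7, 11, 14, 17, 8, 6, 16, 10, 18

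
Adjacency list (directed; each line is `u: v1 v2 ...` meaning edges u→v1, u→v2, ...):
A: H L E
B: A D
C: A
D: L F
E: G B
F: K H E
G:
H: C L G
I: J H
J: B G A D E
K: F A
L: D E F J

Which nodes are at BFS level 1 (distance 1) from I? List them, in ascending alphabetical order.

H, J

Level 0: I
Level 1: H, J
Level 2: A, B, C, D, E, G, L
Level 3: F
Level 4: K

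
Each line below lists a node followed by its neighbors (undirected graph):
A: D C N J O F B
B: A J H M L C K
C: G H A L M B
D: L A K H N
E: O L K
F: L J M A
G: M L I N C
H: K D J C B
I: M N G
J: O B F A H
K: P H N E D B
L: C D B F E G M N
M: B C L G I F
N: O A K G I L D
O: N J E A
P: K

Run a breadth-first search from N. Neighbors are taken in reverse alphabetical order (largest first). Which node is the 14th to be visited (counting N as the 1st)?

B

Visit N; enqueue O, L, K, I, G, D, A → queue [O, L, K, I, G, D, A]
Visit O; enqueue J, E → queue [L, K, I, G, D, A, J, E]
Visit L; enqueue M, F, C, B → queue [K, I, G, D, A, J, E, M, F, C, B]
Visit K; enqueue P, H → queue [I, G, D, A, J, E, M, F, C, B, P, H]
Visit I → queue [G, D, A, J, E, M, F, C, B, P, H]
Visit G → queue [D, A, J, E, M, F, C, B, P, H]
Visit D → queue [A, J, E, M, F, C, B, P, H]
Visit A → queue [J, E, M, F, C, B, P, H]
Visit J → queue [E, M, F, C, B, P, H]
Visit E → queue [M, F, C, B, P, H]
Visit M → queue [F, C, B, P, H]
Visit F → queue [C, B, P, H]
Visit C → queue [B, P, H]
Visit B → queue [P, H]
Visit P → queue [H]
Visit H → queue []

Visit order: N, O, L, K, I, G, D, A, J, E, M, F, C, B, P, H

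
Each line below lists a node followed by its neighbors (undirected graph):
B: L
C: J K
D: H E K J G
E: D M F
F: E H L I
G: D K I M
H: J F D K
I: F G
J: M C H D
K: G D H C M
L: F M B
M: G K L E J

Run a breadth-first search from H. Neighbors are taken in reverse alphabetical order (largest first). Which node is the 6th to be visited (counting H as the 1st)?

M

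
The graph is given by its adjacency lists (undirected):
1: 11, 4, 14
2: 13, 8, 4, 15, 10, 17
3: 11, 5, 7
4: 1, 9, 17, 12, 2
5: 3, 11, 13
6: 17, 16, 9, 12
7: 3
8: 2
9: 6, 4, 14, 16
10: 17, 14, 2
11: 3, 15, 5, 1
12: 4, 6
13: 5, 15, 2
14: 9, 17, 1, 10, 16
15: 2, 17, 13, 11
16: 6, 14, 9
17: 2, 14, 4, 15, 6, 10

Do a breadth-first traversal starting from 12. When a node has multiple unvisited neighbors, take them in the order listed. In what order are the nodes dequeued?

Visit 12; enqueue 4, 6 → queue [4, 6]
Visit 4; enqueue 1, 9, 17, 2 → queue [6, 1, 9, 17, 2]
Visit 6; enqueue 16 → queue [1, 9, 17, 2, 16]
Visit 1; enqueue 11, 14 → queue [9, 17, 2, 16, 11, 14]
Visit 9 → queue [17, 2, 16, 11, 14]
Visit 17; enqueue 15, 10 → queue [2, 16, 11, 14, 15, 10]
Visit 2; enqueue 13, 8 → queue [16, 11, 14, 15, 10, 13, 8]
Visit 16 → queue [11, 14, 15, 10, 13, 8]
Visit 11; enqueue 3, 5 → queue [14, 15, 10, 13, 8, 3, 5]
Visit 14 → queue [15, 10, 13, 8, 3, 5]
Visit 15 → queue [10, 13, 8, 3, 5]
Visit 10 → queue [13, 8, 3, 5]
Visit 13 → queue [8, 3, 5]
Visit 8 → queue [3, 5]
Visit 3; enqueue 7 → queue [5, 7]
Visit 5 → queue [7]
Visit 7 → queue []

12, 4, 6, 1, 9, 17, 2, 16, 11, 14, 15, 10, 13, 8, 3, 5, 7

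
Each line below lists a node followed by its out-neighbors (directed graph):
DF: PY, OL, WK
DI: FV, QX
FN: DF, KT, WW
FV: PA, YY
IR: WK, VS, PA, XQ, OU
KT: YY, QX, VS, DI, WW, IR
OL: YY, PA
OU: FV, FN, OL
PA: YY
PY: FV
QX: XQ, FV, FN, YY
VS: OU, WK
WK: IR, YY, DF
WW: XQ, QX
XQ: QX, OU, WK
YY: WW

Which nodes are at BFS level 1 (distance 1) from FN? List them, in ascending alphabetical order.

DF, KT, WW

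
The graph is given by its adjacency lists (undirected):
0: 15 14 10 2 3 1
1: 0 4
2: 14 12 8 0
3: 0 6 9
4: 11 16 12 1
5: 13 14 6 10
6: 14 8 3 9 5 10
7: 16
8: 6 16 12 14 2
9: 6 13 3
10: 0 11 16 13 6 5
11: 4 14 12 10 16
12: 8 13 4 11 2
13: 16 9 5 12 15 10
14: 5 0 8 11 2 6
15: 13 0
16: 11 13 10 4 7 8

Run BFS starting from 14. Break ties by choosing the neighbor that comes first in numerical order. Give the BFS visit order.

Visit 14; enqueue 0, 2, 5, 6, 8, 11 → queue [0, 2, 5, 6, 8, 11]
Visit 0; enqueue 1, 3, 10, 15 → queue [2, 5, 6, 8, 11, 1, 3, 10, 15]
Visit 2; enqueue 12 → queue [5, 6, 8, 11, 1, 3, 10, 15, 12]
Visit 5; enqueue 13 → queue [6, 8, 11, 1, 3, 10, 15, 12, 13]
Visit 6; enqueue 9 → queue [8, 11, 1, 3, 10, 15, 12, 13, 9]
Visit 8; enqueue 16 → queue [11, 1, 3, 10, 15, 12, 13, 9, 16]
Visit 11; enqueue 4 → queue [1, 3, 10, 15, 12, 13, 9, 16, 4]
Visit 1 → queue [3, 10, 15, 12, 13, 9, 16, 4]
Visit 3 → queue [10, 15, 12, 13, 9, 16, 4]
Visit 10 → queue [15, 12, 13, 9, 16, 4]
Visit 15 → queue [12, 13, 9, 16, 4]
Visit 12 → queue [13, 9, 16, 4]
Visit 13 → queue [9, 16, 4]
Visit 9 → queue [16, 4]
Visit 16; enqueue 7 → queue [4, 7]
Visit 4 → queue [7]
Visit 7 → queue []

14 → 0 → 2 → 5 → 6 → 8 → 11 → 1 → 3 → 10 → 15 → 12 → 13 → 9 → 16 → 4 → 7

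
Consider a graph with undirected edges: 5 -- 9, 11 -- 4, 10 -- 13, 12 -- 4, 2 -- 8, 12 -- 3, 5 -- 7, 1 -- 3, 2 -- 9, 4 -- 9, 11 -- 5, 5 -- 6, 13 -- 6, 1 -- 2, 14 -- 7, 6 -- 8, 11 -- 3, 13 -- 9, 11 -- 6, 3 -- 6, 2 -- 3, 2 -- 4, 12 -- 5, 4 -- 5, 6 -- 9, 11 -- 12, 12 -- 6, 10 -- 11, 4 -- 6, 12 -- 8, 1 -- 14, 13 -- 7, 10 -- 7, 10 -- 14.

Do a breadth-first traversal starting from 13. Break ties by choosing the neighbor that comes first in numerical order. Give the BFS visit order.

Visit 13; enqueue 6, 7, 9, 10 → queue [6, 7, 9, 10]
Visit 6; enqueue 3, 4, 5, 8, 11, 12 → queue [7, 9, 10, 3, 4, 5, 8, 11, 12]
Visit 7; enqueue 14 → queue [9, 10, 3, 4, 5, 8, 11, 12, 14]
Visit 9; enqueue 2 → queue [10, 3, 4, 5, 8, 11, 12, 14, 2]
Visit 10 → queue [3, 4, 5, 8, 11, 12, 14, 2]
Visit 3; enqueue 1 → queue [4, 5, 8, 11, 12, 14, 2, 1]
Visit 4 → queue [5, 8, 11, 12, 14, 2, 1]
Visit 5 → queue [8, 11, 12, 14, 2, 1]
Visit 8 → queue [11, 12, 14, 2, 1]
Visit 11 → queue [12, 14, 2, 1]
Visit 12 → queue [14, 2, 1]
Visit 14 → queue [2, 1]
Visit 2 → queue [1]
Visit 1 → queue []

13 → 6 → 7 → 9 → 10 → 3 → 4 → 5 → 8 → 11 → 12 → 14 → 2 → 1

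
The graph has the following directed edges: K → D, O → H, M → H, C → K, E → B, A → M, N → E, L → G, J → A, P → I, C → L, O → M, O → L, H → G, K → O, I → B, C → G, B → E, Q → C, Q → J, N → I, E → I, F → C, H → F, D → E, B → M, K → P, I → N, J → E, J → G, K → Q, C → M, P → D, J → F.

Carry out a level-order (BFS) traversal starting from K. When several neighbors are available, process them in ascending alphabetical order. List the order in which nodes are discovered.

Visit K; enqueue D, O, P, Q → queue [D, O, P, Q]
Visit D; enqueue E → queue [O, P, Q, E]
Visit O; enqueue H, L, M → queue [P, Q, E, H, L, M]
Visit P; enqueue I → queue [Q, E, H, L, M, I]
Visit Q; enqueue C, J → queue [E, H, L, M, I, C, J]
Visit E; enqueue B → queue [H, L, M, I, C, J, B]
Visit H; enqueue F, G → queue [L, M, I, C, J, B, F, G]
Visit L → queue [M, I, C, J, B, F, G]
Visit M → queue [I, C, J, B, F, G]
Visit I; enqueue N → queue [C, J, B, F, G, N]
Visit C → queue [J, B, F, G, N]
Visit J; enqueue A → queue [B, F, G, N, A]
Visit B → queue [F, G, N, A]
Visit F → queue [G, N, A]
Visit G → queue [N, A]
Visit N → queue [A]
Visit A → queue []

K -> D -> O -> P -> Q -> E -> H -> L -> M -> I -> C -> J -> B -> F -> G -> N -> A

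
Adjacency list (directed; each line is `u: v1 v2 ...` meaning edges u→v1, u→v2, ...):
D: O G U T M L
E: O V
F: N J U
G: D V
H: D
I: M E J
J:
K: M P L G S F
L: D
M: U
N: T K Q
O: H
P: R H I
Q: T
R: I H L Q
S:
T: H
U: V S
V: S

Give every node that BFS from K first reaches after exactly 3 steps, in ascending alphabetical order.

Level 0: K
Level 1: F, G, L, M, P, S
Level 2: D, H, I, J, N, R, U, V
Level 3: E, O, Q, T

E, O, Q, T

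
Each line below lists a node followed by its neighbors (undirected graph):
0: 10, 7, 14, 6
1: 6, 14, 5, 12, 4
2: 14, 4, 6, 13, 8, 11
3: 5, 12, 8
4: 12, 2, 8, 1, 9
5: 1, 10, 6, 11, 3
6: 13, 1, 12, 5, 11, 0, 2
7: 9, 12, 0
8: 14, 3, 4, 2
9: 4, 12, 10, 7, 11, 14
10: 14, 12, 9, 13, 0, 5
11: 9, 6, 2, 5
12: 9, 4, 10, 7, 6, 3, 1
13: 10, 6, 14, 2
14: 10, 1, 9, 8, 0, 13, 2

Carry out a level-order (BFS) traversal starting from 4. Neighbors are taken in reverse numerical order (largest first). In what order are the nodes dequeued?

4 → 12 → 9 → 8 → 2 → 1 → 10 → 7 → 6 → 3 → 14 → 11 → 13 → 5 → 0

Visit 4; enqueue 12, 9, 8, 2, 1 → queue [12, 9, 8, 2, 1]
Visit 12; enqueue 10, 7, 6, 3 → queue [9, 8, 2, 1, 10, 7, 6, 3]
Visit 9; enqueue 14, 11 → queue [8, 2, 1, 10, 7, 6, 3, 14, 11]
Visit 8 → queue [2, 1, 10, 7, 6, 3, 14, 11]
Visit 2; enqueue 13 → queue [1, 10, 7, 6, 3, 14, 11, 13]
Visit 1; enqueue 5 → queue [10, 7, 6, 3, 14, 11, 13, 5]
Visit 10; enqueue 0 → queue [7, 6, 3, 14, 11, 13, 5, 0]
Visit 7 → queue [6, 3, 14, 11, 13, 5, 0]
Visit 6 → queue [3, 14, 11, 13, 5, 0]
Visit 3 → queue [14, 11, 13, 5, 0]
Visit 14 → queue [11, 13, 5, 0]
Visit 11 → queue [13, 5, 0]
Visit 13 → queue [5, 0]
Visit 5 → queue [0]
Visit 0 → queue []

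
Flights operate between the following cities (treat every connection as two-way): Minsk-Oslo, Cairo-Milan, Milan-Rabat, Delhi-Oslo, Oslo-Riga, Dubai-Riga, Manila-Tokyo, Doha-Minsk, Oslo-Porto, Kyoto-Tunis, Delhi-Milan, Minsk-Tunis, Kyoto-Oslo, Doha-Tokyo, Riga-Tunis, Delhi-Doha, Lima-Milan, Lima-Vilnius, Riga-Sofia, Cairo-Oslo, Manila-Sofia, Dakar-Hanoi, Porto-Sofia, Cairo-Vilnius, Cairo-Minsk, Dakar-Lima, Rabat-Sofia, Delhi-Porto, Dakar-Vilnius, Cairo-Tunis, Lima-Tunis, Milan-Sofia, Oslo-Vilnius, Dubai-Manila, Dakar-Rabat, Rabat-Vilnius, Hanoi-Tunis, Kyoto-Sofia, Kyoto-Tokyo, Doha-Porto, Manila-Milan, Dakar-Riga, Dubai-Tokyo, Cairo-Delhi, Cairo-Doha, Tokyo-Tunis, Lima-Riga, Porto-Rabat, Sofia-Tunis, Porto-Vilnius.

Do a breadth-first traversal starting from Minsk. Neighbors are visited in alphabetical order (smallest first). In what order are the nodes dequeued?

Visit Minsk; enqueue Cairo, Doha, Oslo, Tunis → queue [Cairo, Doha, Oslo, Tunis]
Visit Cairo; enqueue Delhi, Milan, Vilnius → queue [Doha, Oslo, Tunis, Delhi, Milan, Vilnius]
Visit Doha; enqueue Porto, Tokyo → queue [Oslo, Tunis, Delhi, Milan, Vilnius, Porto, Tokyo]
Visit Oslo; enqueue Kyoto, Riga → queue [Tunis, Delhi, Milan, Vilnius, Porto, Tokyo, Kyoto, Riga]
Visit Tunis; enqueue Hanoi, Lima, Sofia → queue [Delhi, Milan, Vilnius, Porto, Tokyo, Kyoto, Riga, Hanoi, Lima, Sofia]
Visit Delhi → queue [Milan, Vilnius, Porto, Tokyo, Kyoto, Riga, Hanoi, Lima, Sofia]
Visit Milan; enqueue Manila, Rabat → queue [Vilnius, Porto, Tokyo, Kyoto, Riga, Hanoi, Lima, Sofia, Manila, Rabat]
Visit Vilnius; enqueue Dakar → queue [Porto, Tokyo, Kyoto, Riga, Hanoi, Lima, Sofia, Manila, Rabat, Dakar]
Visit Porto → queue [Tokyo, Kyoto, Riga, Hanoi, Lima, Sofia, Manila, Rabat, Dakar]
Visit Tokyo; enqueue Dubai → queue [Kyoto, Riga, Hanoi, Lima, Sofia, Manila, Rabat, Dakar, Dubai]
Visit Kyoto → queue [Riga, Hanoi, Lima, Sofia, Manila, Rabat, Dakar, Dubai]
Visit Riga → queue [Hanoi, Lima, Sofia, Manila, Rabat, Dakar, Dubai]
Visit Hanoi → queue [Lima, Sofia, Manila, Rabat, Dakar, Dubai]
Visit Lima → queue [Sofia, Manila, Rabat, Dakar, Dubai]
Visit Sofia → queue [Manila, Rabat, Dakar, Dubai]
Visit Manila → queue [Rabat, Dakar, Dubai]
Visit Rabat → queue [Dakar, Dubai]
Visit Dakar → queue [Dubai]
Visit Dubai → queue []

Minsk → Cairo → Doha → Oslo → Tunis → Delhi → Milan → Vilnius → Porto → Tokyo → Kyoto → Riga → Hanoi → Lima → Sofia → Manila → Rabat → Dakar → Dubai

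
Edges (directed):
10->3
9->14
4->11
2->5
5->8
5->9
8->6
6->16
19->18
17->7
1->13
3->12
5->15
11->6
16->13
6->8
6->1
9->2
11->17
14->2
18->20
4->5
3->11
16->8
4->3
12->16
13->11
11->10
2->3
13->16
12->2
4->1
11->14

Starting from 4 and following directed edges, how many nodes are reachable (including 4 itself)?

17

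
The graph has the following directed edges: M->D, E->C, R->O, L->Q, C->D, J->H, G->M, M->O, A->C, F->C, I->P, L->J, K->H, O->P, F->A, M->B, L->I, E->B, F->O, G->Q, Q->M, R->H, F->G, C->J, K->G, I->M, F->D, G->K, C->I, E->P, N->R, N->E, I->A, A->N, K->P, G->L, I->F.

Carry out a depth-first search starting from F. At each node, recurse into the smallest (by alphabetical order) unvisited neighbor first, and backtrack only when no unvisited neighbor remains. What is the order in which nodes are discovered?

F A C D I M B O P J H N E R G K L Q

Visit F
F → A
A → C
C → D
C → I
I → M
M → B
M → O
O → P
C → J
J → H
A → N
N → E
N → R
F → G
G → K
G → L
L → Q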